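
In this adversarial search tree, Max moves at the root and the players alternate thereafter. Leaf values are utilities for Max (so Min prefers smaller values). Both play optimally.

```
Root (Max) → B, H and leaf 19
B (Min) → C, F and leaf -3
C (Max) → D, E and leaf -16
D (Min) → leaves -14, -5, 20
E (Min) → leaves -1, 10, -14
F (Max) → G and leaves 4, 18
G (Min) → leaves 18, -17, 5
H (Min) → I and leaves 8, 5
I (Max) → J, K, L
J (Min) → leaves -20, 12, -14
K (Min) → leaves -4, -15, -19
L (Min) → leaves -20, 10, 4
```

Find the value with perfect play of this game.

D (Min): min(-14, -5, 20) = -14
E (Min): min(-1, 10, -14) = -14
C (Max): max(-14, -14, -16) = -14
G (Min): min(18, -17, 5) = -17
F (Max): max(-17, 4, 18) = 18
B (Min): min(-14, 18, -3) = -14
J (Min): min(-20, 12, -14) = -20
K (Min): min(-4, -15, -19) = -19
L (Min): min(-20, 10, 4) = -20
I (Max): max(-20, -19, -20) = -19
H (Min): min(-19, 8, 5) = -19
Root (Max): max(-14, -19, 19) = 19

19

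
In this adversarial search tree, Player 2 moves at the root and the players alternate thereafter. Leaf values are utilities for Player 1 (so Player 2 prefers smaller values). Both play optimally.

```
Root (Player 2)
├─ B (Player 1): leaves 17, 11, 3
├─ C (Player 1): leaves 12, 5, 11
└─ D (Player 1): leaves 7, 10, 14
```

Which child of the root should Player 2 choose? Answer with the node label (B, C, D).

B (Player 1): max(17, 11, 3) = 17
C (Player 1): max(12, 5, 11) = 12
D (Player 1): max(7, 10, 14) = 14
Root (Player 2): min(17, 12, 14) = 12
Player 2 picks the child with the lowest value: C (value 12).

C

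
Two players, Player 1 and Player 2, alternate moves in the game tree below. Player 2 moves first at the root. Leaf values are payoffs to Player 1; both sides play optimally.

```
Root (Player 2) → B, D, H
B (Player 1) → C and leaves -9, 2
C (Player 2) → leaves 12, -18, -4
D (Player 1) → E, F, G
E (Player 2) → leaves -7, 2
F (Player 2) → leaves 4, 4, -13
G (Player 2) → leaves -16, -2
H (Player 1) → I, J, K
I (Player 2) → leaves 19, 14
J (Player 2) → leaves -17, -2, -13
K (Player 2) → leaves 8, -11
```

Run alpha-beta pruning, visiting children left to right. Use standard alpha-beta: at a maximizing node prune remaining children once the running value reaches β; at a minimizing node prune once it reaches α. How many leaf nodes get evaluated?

C [α=-∞,β=+∞]: v=-18
B [α=-∞,β=+∞]: v=2
E [α=-∞,β=2]: v=-7
F [α=-7,β=2]: v=-13
G [α=-7,β=2]: v=-16 after child 1 ≤ α → α-cutoff, skip 1
D [α=-∞,β=2]: v=-7
I [α=-∞,β=-7]: v=14
H [α=-∞,β=-7]: v=14 after child 1 ≥ β → β-cutoff, skip 2
Root [α=-∞,β=+∞]: v=-7
Leaves evaluated: 13 of 19.

13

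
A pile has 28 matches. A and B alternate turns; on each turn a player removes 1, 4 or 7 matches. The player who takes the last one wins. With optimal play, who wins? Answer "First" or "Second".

First

Mark each pile size as W (mover wins) or L (mover loses):
i:   0  1  2  3  4  5  6  7  8  9 10 11 12 13 14 15 16 17 18 19 20 21 22 23 24 25 26 27 28
     L  W  L  W  W  L  W  W  L  W  L  W  W  L  W  W  L  W  L  W  W  L  W  W  L  W  L  W  W
Position 28 is W, so the first player wins.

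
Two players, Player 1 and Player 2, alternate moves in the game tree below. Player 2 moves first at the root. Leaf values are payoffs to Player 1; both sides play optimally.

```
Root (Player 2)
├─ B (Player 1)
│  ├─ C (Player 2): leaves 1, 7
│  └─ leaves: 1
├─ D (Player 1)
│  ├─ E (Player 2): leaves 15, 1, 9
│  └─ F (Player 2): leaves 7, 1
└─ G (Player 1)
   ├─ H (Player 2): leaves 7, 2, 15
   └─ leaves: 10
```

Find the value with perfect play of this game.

1

C (Player 2): min(1, 7) = 1
B (Player 1): max(1, 1) = 1
E (Player 2): min(15, 1, 9) = 1
F (Player 2): min(7, 1) = 1
D (Player 1): max(1, 1) = 1
H (Player 2): min(7, 2, 15) = 2
G (Player 1): max(2, 10) = 10
Root (Player 2): min(1, 1, 10) = 1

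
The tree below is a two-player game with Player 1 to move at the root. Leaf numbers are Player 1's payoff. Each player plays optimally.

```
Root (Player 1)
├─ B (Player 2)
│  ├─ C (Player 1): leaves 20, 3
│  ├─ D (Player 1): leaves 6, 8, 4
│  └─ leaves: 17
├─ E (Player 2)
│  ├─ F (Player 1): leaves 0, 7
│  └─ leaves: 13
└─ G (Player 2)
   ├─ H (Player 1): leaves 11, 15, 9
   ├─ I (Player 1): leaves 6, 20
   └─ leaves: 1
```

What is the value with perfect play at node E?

F: max(0, 7) = 7
E: min(7, 13) = 7

7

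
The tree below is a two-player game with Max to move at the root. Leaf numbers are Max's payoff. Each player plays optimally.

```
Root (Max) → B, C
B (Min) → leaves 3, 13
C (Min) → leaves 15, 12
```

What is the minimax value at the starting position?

B (Min): min(3, 13) = 3
C (Min): min(15, 12) = 12
Root (Max): max(3, 12) = 12

12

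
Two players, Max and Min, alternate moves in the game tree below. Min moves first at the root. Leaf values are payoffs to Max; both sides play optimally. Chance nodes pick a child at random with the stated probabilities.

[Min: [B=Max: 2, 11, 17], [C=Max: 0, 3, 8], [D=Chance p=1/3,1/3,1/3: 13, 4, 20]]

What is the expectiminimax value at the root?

8

B (Max): max(2, 11, 17) = 17
C (Max): max(0, 3, 8) = 8
D (Chance): 1/3·13 + 1/3·4 + 1/3·20 = 12.33
Root (Min): min(17, 8, 12.33) = 8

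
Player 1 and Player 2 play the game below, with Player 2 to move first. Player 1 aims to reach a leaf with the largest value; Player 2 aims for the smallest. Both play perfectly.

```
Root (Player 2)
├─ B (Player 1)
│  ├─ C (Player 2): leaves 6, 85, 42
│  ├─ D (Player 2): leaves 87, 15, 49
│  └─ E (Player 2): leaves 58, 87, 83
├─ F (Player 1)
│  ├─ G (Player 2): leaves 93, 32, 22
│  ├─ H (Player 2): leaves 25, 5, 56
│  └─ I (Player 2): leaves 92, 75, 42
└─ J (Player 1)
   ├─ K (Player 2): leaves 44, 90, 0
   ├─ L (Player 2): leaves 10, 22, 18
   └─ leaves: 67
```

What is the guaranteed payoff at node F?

42

G: min(93, 32, 22) = 22
H: min(25, 5, 56) = 5
I: min(92, 75, 42) = 42
F: max(22, 5, 42) = 42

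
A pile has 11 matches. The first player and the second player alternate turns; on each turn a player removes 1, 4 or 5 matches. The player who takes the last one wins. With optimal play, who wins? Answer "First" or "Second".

First

W/L table (W = player to move can force a win):
i:   0  1  2  3  4  5  6  7  8  9 10 11
     L  W  L  W  W  W  W  W  L  W  L  W
Position 11 is W, so the first player wins.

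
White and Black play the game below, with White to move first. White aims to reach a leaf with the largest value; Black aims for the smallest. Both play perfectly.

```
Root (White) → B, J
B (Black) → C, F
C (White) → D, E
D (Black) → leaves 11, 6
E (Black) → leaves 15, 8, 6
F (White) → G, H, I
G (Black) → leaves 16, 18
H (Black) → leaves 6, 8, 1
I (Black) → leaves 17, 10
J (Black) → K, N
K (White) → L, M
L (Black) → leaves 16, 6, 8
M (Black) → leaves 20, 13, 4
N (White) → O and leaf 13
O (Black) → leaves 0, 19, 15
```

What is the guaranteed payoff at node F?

16

G: min(16, 18) = 16
H: min(6, 8, 1) = 1
I: min(17, 10) = 10
F: max(16, 1, 10) = 16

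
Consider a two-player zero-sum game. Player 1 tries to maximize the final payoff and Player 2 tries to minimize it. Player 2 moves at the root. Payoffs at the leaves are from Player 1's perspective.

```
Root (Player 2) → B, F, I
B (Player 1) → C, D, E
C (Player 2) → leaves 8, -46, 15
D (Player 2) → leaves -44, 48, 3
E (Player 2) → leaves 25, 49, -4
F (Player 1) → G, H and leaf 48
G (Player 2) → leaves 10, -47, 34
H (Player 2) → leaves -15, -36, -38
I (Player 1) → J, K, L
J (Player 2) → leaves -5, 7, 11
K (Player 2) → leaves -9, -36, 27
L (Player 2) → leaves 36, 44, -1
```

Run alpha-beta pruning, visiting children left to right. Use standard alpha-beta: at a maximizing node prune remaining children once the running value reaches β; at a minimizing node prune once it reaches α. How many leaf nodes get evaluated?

23

C [α=-∞,β=+∞]: v=-46
D [α=-46,β=+∞]: v=-44
E [α=-44,β=+∞]: v=-4
B [α=-∞,β=+∞]: v=-4
G [α=-∞,β=-4]: v=-47
H [α=-47,β=-4]: v=-38
F [α=-∞,β=-4]: v=48
J [α=-∞,β=-4]: v=-5
K [α=-5,β=-4]: v=-9 after child 1 ≤ α → α-cutoff, skip 2
L [α=-5,β=-4]: v=-1
I [α=-∞,β=-4]: v=-1
Root [α=-∞,β=+∞]: v=-4
Leaves evaluated: 23 of 25.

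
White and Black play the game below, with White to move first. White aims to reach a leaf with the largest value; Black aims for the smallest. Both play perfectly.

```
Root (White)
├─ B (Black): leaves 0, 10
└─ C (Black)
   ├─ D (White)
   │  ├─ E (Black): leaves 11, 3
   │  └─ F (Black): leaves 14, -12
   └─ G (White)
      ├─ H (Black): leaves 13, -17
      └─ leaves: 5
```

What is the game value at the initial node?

B (Black): min(0, 10) = 0
E (Black): min(11, 3) = 3
F (Black): min(14, -12) = -12
D (White): max(3, -12) = 3
H (Black): min(13, -17) = -17
G (White): max(-17, 5) = 5
C (Black): min(3, 5) = 3
Root (White): max(0, 3) = 3

3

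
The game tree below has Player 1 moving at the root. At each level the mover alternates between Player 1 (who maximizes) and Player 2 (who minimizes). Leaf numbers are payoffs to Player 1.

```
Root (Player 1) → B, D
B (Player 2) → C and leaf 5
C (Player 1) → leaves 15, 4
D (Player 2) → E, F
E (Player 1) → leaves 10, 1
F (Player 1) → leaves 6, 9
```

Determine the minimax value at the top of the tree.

9

C (Player 1): max(15, 4) = 15
B (Player 2): min(15, 5) = 5
E (Player 1): max(10, 1) = 10
F (Player 1): max(6, 9) = 9
D (Player 2): min(10, 9) = 9
Root (Player 1): max(5, 9) = 9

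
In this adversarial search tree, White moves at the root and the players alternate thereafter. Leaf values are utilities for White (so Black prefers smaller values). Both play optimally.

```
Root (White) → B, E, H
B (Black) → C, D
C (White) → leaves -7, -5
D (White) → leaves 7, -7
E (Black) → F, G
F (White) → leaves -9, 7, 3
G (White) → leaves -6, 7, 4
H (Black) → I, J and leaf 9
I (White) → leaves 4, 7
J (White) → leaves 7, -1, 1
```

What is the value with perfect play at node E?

F: max(-9, 7, 3) = 7
G: max(-6, 7, 4) = 7
E: min(7, 7) = 7

7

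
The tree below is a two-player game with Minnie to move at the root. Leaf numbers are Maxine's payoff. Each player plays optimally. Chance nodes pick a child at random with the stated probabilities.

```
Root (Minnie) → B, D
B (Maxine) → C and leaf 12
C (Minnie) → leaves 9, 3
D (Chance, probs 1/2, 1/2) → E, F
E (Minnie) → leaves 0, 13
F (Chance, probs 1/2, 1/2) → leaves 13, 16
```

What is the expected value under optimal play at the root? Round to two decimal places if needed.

C (Minnie): min(9, 3) = 3
B (Maxine): max(3, 12) = 12
E (Minnie): min(0, 13) = 0
F (Chance): 1/2·13 + 1/2·16 = 14.5
D (Chance): 1/2·0 + 1/2·14.5 = 7.25
Root (Minnie): min(12, 7.25) = 7.25

7.25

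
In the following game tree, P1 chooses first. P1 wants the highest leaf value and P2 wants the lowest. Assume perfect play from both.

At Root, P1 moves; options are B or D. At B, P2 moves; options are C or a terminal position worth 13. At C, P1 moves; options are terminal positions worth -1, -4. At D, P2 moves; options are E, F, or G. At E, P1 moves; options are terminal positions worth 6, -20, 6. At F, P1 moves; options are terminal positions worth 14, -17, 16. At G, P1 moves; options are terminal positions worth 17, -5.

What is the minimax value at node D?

E: max(6, -20, 6) = 6
F: max(14, -17, 16) = 16
G: max(17, -5) = 17
D: min(6, 16, 17) = 6

6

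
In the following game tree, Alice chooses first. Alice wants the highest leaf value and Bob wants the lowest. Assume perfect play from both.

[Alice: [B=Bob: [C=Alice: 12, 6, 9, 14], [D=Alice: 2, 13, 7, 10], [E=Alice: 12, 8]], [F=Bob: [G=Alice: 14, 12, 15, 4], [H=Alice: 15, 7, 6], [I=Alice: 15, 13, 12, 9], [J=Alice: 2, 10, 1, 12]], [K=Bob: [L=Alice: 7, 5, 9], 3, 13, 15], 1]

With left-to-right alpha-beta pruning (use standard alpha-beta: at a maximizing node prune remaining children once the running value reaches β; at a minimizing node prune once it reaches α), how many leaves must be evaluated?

24

C [α=-∞,β=+∞]: v=14
D [α=-∞,β=14]: v=13
E [α=-∞,β=13]: v=12
B [α=-∞,β=+∞]: v=12
G [α=12,β=+∞]: v=15
H [α=12,β=15]: v=15 after child 1 ≥ β → β-cutoff, skip 2
I [α=12,β=15]: v=15 after child 1 ≥ β → β-cutoff, skip 3
J [α=12,β=15]: v=12
F [α=12,β=+∞]: v=12
L [α=12,β=+∞]: v=9
K [α=12,β=+∞]: v=9 after child 1 ≤ α → α-cutoff, skip 3
Root [α=-∞,β=+∞]: v=12
Leaves evaluated: 24 of 32.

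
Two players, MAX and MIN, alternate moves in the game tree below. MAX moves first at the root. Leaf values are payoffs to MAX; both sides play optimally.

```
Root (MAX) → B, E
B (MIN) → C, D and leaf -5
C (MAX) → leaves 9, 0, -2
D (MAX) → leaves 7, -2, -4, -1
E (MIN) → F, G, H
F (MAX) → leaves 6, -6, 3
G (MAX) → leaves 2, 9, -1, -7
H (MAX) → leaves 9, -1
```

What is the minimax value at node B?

C: max(9, 0, -2) = 9
D: max(7, -2, -4, -1) = 7
B: min(9, 7, -5) = -5

-5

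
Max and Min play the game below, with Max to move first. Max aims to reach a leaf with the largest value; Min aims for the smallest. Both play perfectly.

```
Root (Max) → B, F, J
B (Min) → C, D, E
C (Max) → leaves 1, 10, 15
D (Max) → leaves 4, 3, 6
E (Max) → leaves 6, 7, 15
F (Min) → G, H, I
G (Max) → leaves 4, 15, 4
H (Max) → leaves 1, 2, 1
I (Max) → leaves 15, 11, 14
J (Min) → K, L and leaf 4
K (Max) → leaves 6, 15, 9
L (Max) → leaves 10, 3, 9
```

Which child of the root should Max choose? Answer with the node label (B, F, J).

B

C (Max): max(1, 10, 15) = 15
D (Max): max(4, 3, 6) = 6
E (Max): max(6, 7, 15) = 15
B (Min): min(15, 6, 15) = 6
G (Max): max(4, 15, 4) = 15
H (Max): max(1, 2, 1) = 2
I (Max): max(15, 11, 14) = 15
F (Min): min(15, 2, 15) = 2
K (Max): max(6, 15, 9) = 15
L (Max): max(10, 3, 9) = 10
J (Min): min(15, 10, 4) = 4
Root (Max): max(6, 2, 4) = 6
Max picks the child with the highest value: B (value 6).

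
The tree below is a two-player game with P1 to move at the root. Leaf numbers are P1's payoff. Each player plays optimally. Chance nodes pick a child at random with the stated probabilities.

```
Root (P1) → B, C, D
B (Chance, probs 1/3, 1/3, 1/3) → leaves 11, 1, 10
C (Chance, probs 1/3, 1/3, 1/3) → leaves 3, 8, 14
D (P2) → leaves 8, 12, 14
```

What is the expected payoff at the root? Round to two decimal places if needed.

B (Chance): 1/3·11 + 1/3·1 + 1/3·10 = 7.33
C (Chance): 1/3·3 + 1/3·8 + 1/3·14 = 8.33
D (P2): min(8, 12, 14) = 8
Root (P1): max(7.33, 8.33, 8) = 8.33

8.33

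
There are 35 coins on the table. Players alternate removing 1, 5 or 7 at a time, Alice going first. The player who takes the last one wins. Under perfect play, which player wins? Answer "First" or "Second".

Compute winning (W) and losing (L) positions by backward induction:
i:   0  1  2  3  4  5  6  7  8  9 10 11 12 13 14 15 16 17 18 19 20 21 22 23 24 25 26 27 28 29 30 31 32 33 34 35
     L  W  L  W  L  W  L  W  L  W  L  W  L  W  L  W  L  W  L  W  L  W  L  W  L  W  L  W  L  W  L  W  L  W  L  W
Position 35 is W, so the first player wins.

First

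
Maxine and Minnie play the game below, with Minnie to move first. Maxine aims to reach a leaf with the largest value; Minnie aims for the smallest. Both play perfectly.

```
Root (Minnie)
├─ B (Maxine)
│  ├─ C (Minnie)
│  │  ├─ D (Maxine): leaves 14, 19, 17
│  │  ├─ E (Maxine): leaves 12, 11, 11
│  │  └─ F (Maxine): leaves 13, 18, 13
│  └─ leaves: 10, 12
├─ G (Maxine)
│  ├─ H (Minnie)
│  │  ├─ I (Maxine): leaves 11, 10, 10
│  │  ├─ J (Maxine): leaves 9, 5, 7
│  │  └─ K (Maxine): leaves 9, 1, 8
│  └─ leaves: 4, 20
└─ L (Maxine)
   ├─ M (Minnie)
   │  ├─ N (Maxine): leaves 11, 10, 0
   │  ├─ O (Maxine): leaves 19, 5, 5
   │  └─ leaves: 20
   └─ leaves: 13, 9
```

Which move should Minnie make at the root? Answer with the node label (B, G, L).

B

D (Maxine): max(14, 19, 17) = 19
E (Maxine): max(12, 11, 11) = 12
F (Maxine): max(13, 18, 13) = 18
C (Minnie): min(19, 12, 18) = 12
B (Maxine): max(12, 10, 12) = 12
I (Maxine): max(11, 10, 10) = 11
J (Maxine): max(9, 5, 7) = 9
K (Maxine): max(9, 1, 8) = 9
H (Minnie): min(11, 9, 9) = 9
G (Maxine): max(9, 4, 20) = 20
N (Maxine): max(11, 10, 0) = 11
O (Maxine): max(19, 5, 5) = 19
M (Minnie): min(11, 19, 20) = 11
L (Maxine): max(11, 13, 9) = 13
Root (Minnie): min(12, 20, 13) = 12
Minnie picks the child with the lowest value: B (value 12).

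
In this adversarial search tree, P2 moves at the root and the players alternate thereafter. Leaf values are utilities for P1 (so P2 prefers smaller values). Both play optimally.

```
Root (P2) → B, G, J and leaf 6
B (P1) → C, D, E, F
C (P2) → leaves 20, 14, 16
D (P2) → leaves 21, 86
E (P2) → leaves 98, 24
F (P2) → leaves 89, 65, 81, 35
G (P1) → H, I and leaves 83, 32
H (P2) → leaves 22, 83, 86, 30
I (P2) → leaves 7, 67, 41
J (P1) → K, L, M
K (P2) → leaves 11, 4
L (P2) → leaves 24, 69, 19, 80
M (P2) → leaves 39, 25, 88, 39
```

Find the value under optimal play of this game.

6

C (P2): min(20, 14, 16) = 14
D (P2): min(21, 86) = 21
E (P2): min(98, 24) = 24
F (P2): min(89, 65, 81, 35) = 35
B (P1): max(14, 21, 24, 35) = 35
H (P2): min(22, 83, 86, 30) = 22
I (P2): min(7, 67, 41) = 7
G (P1): max(22, 7, 83, 32) = 83
K (P2): min(11, 4) = 4
L (P2): min(24, 69, 19, 80) = 19
M (P2): min(39, 25, 88, 39) = 25
J (P1): max(4, 19, 25) = 25
Root (P2): min(35, 83, 25, 6) = 6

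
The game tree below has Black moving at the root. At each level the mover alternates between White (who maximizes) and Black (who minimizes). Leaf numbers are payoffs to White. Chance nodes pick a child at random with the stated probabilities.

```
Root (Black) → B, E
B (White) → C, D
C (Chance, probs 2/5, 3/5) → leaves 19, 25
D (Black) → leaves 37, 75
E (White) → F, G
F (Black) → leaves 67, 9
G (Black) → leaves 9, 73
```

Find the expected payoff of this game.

9

C (Chance): 2/5·19 + 3/5·25 = 22.6
D (Black): min(37, 75) = 37
B (White): max(22.6, 37) = 37
F (Black): min(67, 9) = 9
G (Black): min(9, 73) = 9
E (White): max(9, 9) = 9
Root (Black): min(37, 9) = 9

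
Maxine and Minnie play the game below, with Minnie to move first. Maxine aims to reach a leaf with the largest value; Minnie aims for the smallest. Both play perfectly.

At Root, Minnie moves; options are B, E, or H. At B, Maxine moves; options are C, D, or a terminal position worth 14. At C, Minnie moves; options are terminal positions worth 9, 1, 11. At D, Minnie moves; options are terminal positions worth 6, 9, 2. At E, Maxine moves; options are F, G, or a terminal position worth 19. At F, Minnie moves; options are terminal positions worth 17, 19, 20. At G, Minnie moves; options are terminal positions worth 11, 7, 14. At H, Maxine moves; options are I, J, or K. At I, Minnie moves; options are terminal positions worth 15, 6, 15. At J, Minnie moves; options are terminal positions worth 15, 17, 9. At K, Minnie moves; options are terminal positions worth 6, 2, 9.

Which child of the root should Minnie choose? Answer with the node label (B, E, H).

H

C (Minnie): min(9, 1, 11) = 1
D (Minnie): min(6, 9, 2) = 2
B (Maxine): max(1, 2, 14) = 14
F (Minnie): min(17, 19, 20) = 17
G (Minnie): min(11, 7, 14) = 7
E (Maxine): max(17, 7, 19) = 19
I (Minnie): min(15, 6, 15) = 6
J (Minnie): min(15, 17, 9) = 9
K (Minnie): min(6, 2, 9) = 2
H (Maxine): max(6, 9, 2) = 9
Root (Minnie): min(14, 19, 9) = 9
Minnie picks the child with the lowest value: H (value 9).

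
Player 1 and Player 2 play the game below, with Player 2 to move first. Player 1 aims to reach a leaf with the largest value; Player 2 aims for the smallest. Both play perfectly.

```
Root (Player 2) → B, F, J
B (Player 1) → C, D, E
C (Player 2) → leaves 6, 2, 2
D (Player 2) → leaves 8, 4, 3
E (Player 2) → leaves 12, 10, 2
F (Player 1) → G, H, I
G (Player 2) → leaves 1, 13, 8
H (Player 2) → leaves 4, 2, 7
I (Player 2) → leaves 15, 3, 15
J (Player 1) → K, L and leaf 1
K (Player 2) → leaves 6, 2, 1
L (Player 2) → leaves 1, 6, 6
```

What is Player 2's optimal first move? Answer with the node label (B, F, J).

J

C (Player 2): min(6, 2, 2) = 2
D (Player 2): min(8, 4, 3) = 3
E (Player 2): min(12, 10, 2) = 2
B (Player 1): max(2, 3, 2) = 3
G (Player 2): min(1, 13, 8) = 1
H (Player 2): min(4, 2, 7) = 2
I (Player 2): min(15, 3, 15) = 3
F (Player 1): max(1, 2, 3) = 3
K (Player 2): min(6, 2, 1) = 1
L (Player 2): min(1, 6, 6) = 1
J (Player 1): max(1, 1, 1) = 1
Root (Player 2): min(3, 3, 1) = 1
Player 2 picks the child with the lowest value: J (value 1).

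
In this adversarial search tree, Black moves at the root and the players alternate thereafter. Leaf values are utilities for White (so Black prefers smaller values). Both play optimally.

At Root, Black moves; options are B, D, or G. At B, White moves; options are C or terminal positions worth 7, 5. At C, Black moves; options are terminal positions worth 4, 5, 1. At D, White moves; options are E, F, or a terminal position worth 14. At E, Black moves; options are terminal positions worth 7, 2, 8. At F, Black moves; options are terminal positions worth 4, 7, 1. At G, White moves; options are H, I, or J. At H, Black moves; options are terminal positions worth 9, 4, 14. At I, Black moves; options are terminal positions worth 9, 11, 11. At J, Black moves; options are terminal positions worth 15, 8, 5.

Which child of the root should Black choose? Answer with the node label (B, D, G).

B

C (Black): min(4, 5, 1) = 1
B (White): max(1, 7, 5) = 7
E (Black): min(7, 2, 8) = 2
F (Black): min(4, 7, 1) = 1
D (White): max(2, 1, 14) = 14
H (Black): min(9, 4, 14) = 4
I (Black): min(9, 11, 11) = 9
J (Black): min(15, 8, 5) = 5
G (White): max(4, 9, 5) = 9
Root (Black): min(7, 14, 9) = 7
Black picks the child with the lowest value: B (value 7).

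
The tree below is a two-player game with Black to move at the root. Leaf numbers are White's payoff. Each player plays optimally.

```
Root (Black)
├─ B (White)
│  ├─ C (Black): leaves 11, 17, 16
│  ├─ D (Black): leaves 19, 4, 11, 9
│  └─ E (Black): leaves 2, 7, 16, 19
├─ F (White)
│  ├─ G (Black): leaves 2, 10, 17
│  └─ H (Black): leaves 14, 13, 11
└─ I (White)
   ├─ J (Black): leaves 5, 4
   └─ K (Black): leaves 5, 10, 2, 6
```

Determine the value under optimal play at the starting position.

C (Black): min(11, 17, 16) = 11
D (Black): min(19, 4, 11, 9) = 4
E (Black): min(2, 7, 16, 19) = 2
B (White): max(11, 4, 2) = 11
G (Black): min(2, 10, 17) = 2
H (Black): min(14, 13, 11) = 11
F (White): max(2, 11) = 11
J (Black): min(5, 4) = 4
K (Black): min(5, 10, 2, 6) = 2
I (White): max(4, 2) = 4
Root (Black): min(11, 11, 4) = 4

4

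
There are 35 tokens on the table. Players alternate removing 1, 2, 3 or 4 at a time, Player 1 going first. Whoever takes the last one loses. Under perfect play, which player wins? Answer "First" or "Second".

Positions where the player to move wins (W) vs loses (L):
i:   0  1  2  3  4  5  6  7  8  9 10 11 12 13 14 15 16 17 18 19 20 21 22 23 24 25 26 27 28 29 30 31 32 33 34 35
     W  L  W  W  W  W  L  W  W  W  W  L  W  W  W  W  L  W  W  W  W  L  W  W  W  W  L  W  W  W  W  L  W  W  W  W
Position 35 is W, so the first player wins.

First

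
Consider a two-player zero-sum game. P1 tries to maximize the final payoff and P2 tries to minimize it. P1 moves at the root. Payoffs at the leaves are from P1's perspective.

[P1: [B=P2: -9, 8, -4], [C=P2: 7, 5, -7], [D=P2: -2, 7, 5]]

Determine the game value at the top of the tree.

-2

B (P2): min(-9, 8, -4) = -9
C (P2): min(7, 5, -7) = -7
D (P2): min(-2, 7, 5) = -2
Root (P1): max(-9, -7, -2) = -2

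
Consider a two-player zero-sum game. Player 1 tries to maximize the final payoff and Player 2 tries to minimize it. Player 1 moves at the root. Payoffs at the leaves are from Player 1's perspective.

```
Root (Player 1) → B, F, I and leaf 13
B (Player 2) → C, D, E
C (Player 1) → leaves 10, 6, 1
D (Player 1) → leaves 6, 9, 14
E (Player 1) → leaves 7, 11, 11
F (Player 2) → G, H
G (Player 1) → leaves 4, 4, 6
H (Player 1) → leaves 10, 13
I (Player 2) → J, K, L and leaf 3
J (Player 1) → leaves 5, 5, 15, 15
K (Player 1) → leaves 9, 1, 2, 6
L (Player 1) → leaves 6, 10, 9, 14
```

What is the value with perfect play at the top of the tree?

C (Player 1): max(10, 6, 1) = 10
D (Player 1): max(6, 9, 14) = 14
E (Player 1): max(7, 11, 11) = 11
B (Player 2): min(10, 14, 11) = 10
G (Player 1): max(4, 4, 6) = 6
H (Player 1): max(10, 13) = 13
F (Player 2): min(6, 13) = 6
J (Player 1): max(5, 5, 15, 15) = 15
K (Player 1): max(9, 1, 2, 6) = 9
L (Player 1): max(6, 10, 9, 14) = 14
I (Player 2): min(15, 9, 14, 3) = 3
Root (Player 1): max(10, 6, 3, 13) = 13

13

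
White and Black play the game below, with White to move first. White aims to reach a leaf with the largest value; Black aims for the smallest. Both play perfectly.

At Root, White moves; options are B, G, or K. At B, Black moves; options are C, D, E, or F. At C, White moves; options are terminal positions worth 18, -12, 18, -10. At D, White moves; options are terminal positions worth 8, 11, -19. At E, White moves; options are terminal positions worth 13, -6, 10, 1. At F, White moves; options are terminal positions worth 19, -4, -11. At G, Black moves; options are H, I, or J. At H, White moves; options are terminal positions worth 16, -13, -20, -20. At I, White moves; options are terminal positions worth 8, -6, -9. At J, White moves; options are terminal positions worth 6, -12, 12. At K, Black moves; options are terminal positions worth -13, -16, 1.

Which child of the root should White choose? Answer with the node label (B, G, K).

B

C (White): max(18, -12, 18, -10) = 18
D (White): max(8, 11, -19) = 11
E (White): max(13, -6, 10, 1) = 13
F (White): max(19, -4, -11) = 19
B (Black): min(18, 11, 13, 19) = 11
H (White): max(16, -13, -20, -20) = 16
I (White): max(8, -6, -9) = 8
J (White): max(6, -12, 12) = 12
G (Black): min(16, 8, 12) = 8
K (Black): min(-13, -16, 1) = -16
Root (White): max(11, 8, -16) = 11
White picks the child with the highest value: B (value 11).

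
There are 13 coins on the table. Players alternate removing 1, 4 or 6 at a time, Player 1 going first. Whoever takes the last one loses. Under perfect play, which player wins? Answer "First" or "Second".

Second

Mark each pile size as W (mover wins) or L (mover loses):
i:   0  1  2  3  4  5  6  7  8  9 10 11 12 13
     W  L  W  L  W  W  L  W  L  W  W  L  W  L
Position 13 is L, so the second player wins.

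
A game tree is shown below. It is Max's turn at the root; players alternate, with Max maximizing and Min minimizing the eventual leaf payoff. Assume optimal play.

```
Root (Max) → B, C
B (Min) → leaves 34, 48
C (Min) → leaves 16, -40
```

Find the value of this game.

34

B (Min): min(34, 48) = 34
C (Min): min(16, -40) = -40
Root (Max): max(34, -40) = 34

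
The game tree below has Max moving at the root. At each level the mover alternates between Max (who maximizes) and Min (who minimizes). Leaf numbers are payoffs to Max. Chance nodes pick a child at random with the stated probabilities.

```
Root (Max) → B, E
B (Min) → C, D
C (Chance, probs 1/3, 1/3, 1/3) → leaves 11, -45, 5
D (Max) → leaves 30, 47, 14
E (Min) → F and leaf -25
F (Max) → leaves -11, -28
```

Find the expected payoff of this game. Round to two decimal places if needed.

-9.67

C (Chance): 1/3·11 + 1/3·-45 + 1/3·5 = -9.67
D (Max): max(30, 47, 14) = 47
B (Min): min(-9.67, 47) = -9.67
F (Max): max(-11, -28) = -11
E (Min): min(-11, -25) = -25
Root (Max): max(-9.67, -25) = -9.67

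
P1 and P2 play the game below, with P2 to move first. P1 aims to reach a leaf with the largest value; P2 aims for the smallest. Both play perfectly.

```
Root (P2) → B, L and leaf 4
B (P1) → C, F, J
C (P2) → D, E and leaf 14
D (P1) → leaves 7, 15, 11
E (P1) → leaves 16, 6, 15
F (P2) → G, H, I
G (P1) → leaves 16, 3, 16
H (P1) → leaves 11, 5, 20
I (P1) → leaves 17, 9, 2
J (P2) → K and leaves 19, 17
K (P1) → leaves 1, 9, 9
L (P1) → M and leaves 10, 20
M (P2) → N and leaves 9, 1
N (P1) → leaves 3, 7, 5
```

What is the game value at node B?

D: max(7, 15, 11) = 15
E: max(16, 6, 15) = 16
C: min(15, 16, 14) = 14
G: max(16, 3, 16) = 16
H: max(11, 5, 20) = 20
I: max(17, 9, 2) = 17
F: min(16, 20, 17) = 16
K: max(1, 9, 9) = 9
J: min(9, 19, 17) = 9
B: max(14, 16, 9) = 16

16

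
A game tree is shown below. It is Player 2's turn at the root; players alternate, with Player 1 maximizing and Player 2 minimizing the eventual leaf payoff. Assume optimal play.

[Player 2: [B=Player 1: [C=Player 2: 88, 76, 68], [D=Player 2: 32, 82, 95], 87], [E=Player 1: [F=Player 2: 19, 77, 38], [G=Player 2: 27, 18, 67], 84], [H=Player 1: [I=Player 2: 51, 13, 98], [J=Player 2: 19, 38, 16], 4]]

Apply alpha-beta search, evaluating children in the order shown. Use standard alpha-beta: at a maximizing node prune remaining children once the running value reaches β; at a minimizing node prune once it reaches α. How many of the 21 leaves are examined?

C [α=-∞,β=+∞]: v=68
D [α=68,β=+∞]: v=32 after child 1 ≤ α → α-cutoff, skip 2
B [α=-∞,β=+∞]: v=87
F [α=-∞,β=87]: v=19
G [α=19,β=87]: v=18 after child 2 ≤ α → α-cutoff, skip 1
E [α=-∞,β=87]: v=84
I [α=-∞,β=84]: v=13
J [α=13,β=84]: v=16
H [α=-∞,β=84]: v=16
Root [α=-∞,β=+∞]: v=16
Leaves evaluated: 18 of 21.

18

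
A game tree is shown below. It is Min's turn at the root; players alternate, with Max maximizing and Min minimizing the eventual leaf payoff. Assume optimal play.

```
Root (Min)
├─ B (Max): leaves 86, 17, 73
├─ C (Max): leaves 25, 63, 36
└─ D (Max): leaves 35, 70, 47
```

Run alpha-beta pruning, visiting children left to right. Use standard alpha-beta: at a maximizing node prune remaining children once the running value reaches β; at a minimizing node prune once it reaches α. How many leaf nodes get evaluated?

8

B [α=-∞,β=+∞]: v=86
C [α=-∞,β=86]: v=63
D [α=-∞,β=63]: v=70 after child 2 ≥ β → β-cutoff, skip 1
Root [α=-∞,β=+∞]: v=63
Leaves evaluated: 8 of 9.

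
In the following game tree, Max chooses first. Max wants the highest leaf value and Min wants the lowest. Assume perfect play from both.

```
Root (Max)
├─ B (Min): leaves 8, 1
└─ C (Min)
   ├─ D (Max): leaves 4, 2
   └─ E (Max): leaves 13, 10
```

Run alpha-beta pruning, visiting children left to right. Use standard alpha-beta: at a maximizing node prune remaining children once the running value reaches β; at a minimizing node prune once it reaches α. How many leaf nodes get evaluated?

B [α=-∞,β=+∞]: v=1
D [α=1,β=+∞]: v=4
E [α=1,β=4]: v=13 after child 1 ≥ β → β-cutoff, skip 1
C [α=1,β=+∞]: v=4
Root [α=-∞,β=+∞]: v=4
Leaves evaluated: 5 of 6.

5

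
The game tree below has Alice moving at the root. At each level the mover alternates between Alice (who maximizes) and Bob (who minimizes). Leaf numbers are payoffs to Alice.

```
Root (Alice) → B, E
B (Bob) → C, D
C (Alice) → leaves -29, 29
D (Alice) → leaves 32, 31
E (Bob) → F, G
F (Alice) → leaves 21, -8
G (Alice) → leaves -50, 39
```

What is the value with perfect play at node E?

21

F: max(21, -8) = 21
G: max(-50, 39) = 39
E: min(21, 39) = 21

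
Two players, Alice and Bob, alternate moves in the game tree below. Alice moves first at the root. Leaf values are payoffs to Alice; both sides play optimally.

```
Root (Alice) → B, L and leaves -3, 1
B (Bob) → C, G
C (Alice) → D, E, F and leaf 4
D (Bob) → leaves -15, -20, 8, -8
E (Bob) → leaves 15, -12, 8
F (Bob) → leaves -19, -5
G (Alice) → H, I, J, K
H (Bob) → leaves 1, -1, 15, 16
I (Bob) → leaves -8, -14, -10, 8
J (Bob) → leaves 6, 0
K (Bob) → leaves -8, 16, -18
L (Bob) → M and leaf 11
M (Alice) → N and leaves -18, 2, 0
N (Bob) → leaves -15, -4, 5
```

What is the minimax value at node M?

2

N: min(-15, -4, 5) = -15
M: max(-15, -18, 2, 0) = 2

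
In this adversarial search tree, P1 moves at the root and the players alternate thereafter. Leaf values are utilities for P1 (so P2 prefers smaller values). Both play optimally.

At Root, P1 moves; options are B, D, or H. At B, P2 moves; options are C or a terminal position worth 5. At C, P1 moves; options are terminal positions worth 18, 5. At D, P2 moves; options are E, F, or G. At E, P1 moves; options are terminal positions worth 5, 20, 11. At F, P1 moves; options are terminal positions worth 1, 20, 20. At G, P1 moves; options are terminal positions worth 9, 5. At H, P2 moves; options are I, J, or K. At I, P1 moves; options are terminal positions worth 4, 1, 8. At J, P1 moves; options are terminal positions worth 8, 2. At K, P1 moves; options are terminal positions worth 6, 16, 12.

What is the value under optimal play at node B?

5

C: max(18, 5) = 18
B: min(18, 5) = 5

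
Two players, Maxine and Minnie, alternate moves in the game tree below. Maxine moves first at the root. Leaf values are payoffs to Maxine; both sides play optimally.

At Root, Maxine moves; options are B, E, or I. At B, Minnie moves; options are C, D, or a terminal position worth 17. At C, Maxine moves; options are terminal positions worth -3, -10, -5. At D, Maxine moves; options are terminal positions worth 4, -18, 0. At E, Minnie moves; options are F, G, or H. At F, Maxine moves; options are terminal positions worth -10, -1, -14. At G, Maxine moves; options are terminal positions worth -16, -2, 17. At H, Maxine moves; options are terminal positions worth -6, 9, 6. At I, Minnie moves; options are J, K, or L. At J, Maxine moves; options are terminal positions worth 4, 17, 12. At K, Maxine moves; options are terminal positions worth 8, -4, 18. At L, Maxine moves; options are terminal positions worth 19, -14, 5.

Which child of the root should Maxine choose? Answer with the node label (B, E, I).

C (Maxine): max(-3, -10, -5) = -3
D (Maxine): max(4, -18, 0) = 4
B (Minnie): min(-3, 4, 17) = -3
F (Maxine): max(-10, -1, -14) = -1
G (Maxine): max(-16, -2, 17) = 17
H (Maxine): max(-6, 9, 6) = 9
E (Minnie): min(-1, 17, 9) = -1
J (Maxine): max(4, 17, 12) = 17
K (Maxine): max(8, -4, 18) = 18
L (Maxine): max(19, -14, 5) = 19
I (Minnie): min(17, 18, 19) = 17
Root (Maxine): max(-3, -1, 17) = 17
Maxine picks the child with the highest value: I (value 17).

I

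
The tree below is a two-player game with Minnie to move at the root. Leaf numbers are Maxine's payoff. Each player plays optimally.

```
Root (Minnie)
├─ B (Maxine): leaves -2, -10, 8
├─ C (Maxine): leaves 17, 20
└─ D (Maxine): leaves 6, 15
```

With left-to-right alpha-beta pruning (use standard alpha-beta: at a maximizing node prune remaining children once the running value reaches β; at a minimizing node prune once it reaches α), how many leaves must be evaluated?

6

B [α=-∞,β=+∞]: v=8
C [α=-∞,β=8]: v=17 after child 1 ≥ β → β-cutoff, skip 1
D [α=-∞,β=8]: v=15
Root [α=-∞,β=+∞]: v=8
Leaves evaluated: 6 of 7.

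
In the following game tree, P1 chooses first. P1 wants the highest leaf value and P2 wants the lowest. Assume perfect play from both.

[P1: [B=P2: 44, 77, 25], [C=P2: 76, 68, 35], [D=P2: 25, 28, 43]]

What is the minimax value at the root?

B (P2): min(44, 77, 25) = 25
C (P2): min(76, 68, 35) = 35
D (P2): min(25, 28, 43) = 25
Root (P1): max(25, 35, 25) = 35

35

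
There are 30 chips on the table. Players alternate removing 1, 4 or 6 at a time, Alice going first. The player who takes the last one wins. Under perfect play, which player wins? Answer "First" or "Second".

Compute winning (W) and losing (L) positions by backward induction:
i:   0  1  2  3  4  5  6  7  8  9 10 11 12 13 14 15 16 17 18 19 20 21 22 23 24 25 26 27 28 29 30
     L  W  L  W  W  L  W  L  W  W  L  W  L  W  W  L  W  L  W  W  L  W  L  W  W  L  W  L  W  W  L
Position 30 is L, so the second player wins.

Second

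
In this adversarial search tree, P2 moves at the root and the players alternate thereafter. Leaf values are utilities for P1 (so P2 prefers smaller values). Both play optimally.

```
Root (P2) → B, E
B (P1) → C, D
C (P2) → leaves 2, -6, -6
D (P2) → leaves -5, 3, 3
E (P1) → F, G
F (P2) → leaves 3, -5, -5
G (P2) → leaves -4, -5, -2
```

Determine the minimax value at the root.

-5

C (P2): min(2, -6, -6) = -6
D (P2): min(-5, 3, 3) = -5
B (P1): max(-6, -5) = -5
F (P2): min(3, -5, -5) = -5
G (P2): min(-4, -5, -2) = -5
E (P1): max(-5, -5) = -5
Root (P2): min(-5, -5) = -5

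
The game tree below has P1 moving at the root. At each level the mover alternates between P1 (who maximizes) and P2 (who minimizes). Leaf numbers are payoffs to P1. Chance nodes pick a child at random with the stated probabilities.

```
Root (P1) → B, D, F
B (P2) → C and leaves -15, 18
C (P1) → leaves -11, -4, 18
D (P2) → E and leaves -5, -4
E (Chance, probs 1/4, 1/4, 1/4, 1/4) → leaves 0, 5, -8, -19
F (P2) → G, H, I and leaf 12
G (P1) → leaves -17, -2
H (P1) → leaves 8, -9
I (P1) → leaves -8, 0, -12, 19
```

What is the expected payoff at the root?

C (P1): max(-11, -4, 18) = 18
B (P2): min(18, -15, 18) = -15
E (Chance): 1/4·0 + 1/4·5 + 1/4·-8 + 1/4·-19 = -5.5
D (P2): min(-5.5, -5, -4) = -5.5
G (P1): max(-17, -2) = -2
H (P1): max(8, -9) = 8
I (P1): max(-8, 0, -12, 19) = 19
F (P2): min(-2, 8, 19, 12) = -2
Root (P1): max(-15, -5.5, -2) = -2

-2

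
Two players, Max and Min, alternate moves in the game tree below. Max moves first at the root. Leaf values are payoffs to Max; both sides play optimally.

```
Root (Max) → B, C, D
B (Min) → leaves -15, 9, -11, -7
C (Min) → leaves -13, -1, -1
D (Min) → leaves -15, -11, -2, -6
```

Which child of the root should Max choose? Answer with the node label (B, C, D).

B (Min): min(-15, 9, -11, -7) = -15
C (Min): min(-13, -1, -1) = -13
D (Min): min(-15, -11, -2, -6) = -15
Root (Max): max(-15, -13, -15) = -13
Max picks the child with the highest value: C (value -13).

C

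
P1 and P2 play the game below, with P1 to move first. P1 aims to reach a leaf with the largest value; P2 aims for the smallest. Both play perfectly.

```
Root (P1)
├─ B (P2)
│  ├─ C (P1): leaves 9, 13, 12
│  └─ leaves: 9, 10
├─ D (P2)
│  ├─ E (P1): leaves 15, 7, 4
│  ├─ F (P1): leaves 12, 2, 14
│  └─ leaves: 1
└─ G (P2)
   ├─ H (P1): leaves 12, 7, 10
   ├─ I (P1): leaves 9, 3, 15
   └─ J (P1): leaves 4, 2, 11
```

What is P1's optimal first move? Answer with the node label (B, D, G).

G

C (P1): max(9, 13, 12) = 13
B (P2): min(13, 9, 10) = 9
E (P1): max(15, 7, 4) = 15
F (P1): max(12, 2, 14) = 14
D (P2): min(15, 14, 1) = 1
H (P1): max(12, 7, 10) = 12
I (P1): max(9, 3, 15) = 15
J (P1): max(4, 2, 11) = 11
G (P2): min(12, 15, 11) = 11
Root (P1): max(9, 1, 11) = 11
P1 picks the child with the highest value: G (value 11).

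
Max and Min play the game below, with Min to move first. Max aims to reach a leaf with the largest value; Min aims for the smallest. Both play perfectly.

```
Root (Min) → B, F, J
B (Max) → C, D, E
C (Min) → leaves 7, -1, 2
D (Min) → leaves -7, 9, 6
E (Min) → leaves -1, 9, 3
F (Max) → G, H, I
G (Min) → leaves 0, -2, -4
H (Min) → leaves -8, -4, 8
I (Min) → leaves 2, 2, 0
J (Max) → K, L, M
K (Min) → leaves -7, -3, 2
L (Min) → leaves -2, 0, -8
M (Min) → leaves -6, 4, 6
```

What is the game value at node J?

K: min(-7, -3, 2) = -7
L: min(-2, 0, -8) = -8
M: min(-6, 4, 6) = -6
J: max(-7, -8, -6) = -6

-6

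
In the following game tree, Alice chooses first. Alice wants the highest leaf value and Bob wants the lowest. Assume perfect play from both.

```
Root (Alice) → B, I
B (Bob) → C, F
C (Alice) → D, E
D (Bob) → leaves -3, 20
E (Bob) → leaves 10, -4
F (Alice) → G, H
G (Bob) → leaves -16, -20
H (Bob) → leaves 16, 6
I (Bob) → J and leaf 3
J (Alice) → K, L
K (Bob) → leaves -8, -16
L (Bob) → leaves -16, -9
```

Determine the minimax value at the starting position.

-3

D (Bob): min(-3, 20) = -3
E (Bob): min(10, -4) = -4
C (Alice): max(-3, -4) = -3
G (Bob): min(-16, -20) = -20
H (Bob): min(16, 6) = 6
F (Alice): max(-20, 6) = 6
B (Bob): min(-3, 6) = -3
K (Bob): min(-8, -16) = -16
L (Bob): min(-16, -9) = -16
J (Alice): max(-16, -16) = -16
I (Bob): min(-16, 3) = -16
Root (Alice): max(-3, -16) = -3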